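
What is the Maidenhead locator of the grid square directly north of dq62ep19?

DQ62eq10

Latitude extended square 9; +1 → 10, wraps to 0, carry into subsquare.
Latitude subsquare p = 15; +1 → 16 = q.
The longitude characters are unchanged.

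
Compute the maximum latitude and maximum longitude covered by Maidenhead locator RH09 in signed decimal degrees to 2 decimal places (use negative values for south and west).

Field R=17, H=7: +17·20° lon, +7·10° lat → SW at lon 160°, lat -20°.
Square 0, 9: +0·2° lon, +9·1° lat → SW at lon 160°, lat -11°.
Cell spans 2° lon × 1° lat. NE corner is SW corner plus one full cell.
latitude -10.00, longitude 162.00.

-10.00, 162.00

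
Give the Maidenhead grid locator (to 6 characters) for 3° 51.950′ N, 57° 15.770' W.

GJ13iu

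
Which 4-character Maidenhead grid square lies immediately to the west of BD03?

Longitude square 0; −1 → -1, wraps to 9, carry into field.
Longitude field B = 1; −1 → 0 = A.
The latitude characters are unchanged.

AD93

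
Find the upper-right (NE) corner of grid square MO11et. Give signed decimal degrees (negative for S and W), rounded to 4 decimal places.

51.8333, 62.4167

Field M=12, O=14: +12·20° lon, +14·10° lat → SW at lon 60°, lat 50°.
Square 1, 1: +1·2° lon, +1·1° lat → SW at lon 62°, lat 51°.
Subsquare e=4, t=19: +4·0.0833333° lon, +19·0.0416667° lat → SW at lon 62.3333°, lat 51.7917°.
Cell spans 0.0833333° lon × 0.0416667° lat. NE corner is SW corner plus one full cell.
latitude 51.8333, longitude 62.4167.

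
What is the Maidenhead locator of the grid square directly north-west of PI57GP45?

PI57gp36

Longitude extended square 4; −1 → 3.
Latitude extended square 5; +1 → 6.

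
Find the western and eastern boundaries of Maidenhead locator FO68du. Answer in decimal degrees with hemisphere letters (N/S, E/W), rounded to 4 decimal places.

Field F=5, O=14: +5·20° lon, +14·10° lat → SW at lon -80°, lat 50°.
Square 6, 8: +6·2° lon, +8·1° lat → SW at lon -68°, lat 58°.
Subsquare d=3, u=20: +3·0.0833333° lon, +20·0.0416667° lat → SW at lon -67.75°, lat 58.8333°.
Cell spans 0.0833333° lon × 0.0416667° lat.
west 67.7500° W, east 67.6667° W.

67.7500° W, 67.6667° W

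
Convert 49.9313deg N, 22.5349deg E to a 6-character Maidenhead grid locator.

KN19gw

Shift to the Maidenhead origin (180°W, 90°S): lon 202.5349, lat 139.9313.
Field: lon ⌊202.5349/20⌋ = 10 → K; lat ⌊139.9313/10⌋ = 13 → N.
Square: lon ⌊2.5349/2⌋ = 1; lat ⌊9.9313/1⌋ = 9.
Subsquare: lon ⌊0.5349/0.0833333⌋ = 6 → g; lat ⌊0.9313/0.0416667⌋ = 22 → w.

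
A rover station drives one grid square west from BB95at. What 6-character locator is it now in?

Longitude subsquare a = 0; −1 → -1, wraps to 23 = x, carry into square.
Longitude square 9; −1 → 8.
The latitude characters are unchanged.

BB85xt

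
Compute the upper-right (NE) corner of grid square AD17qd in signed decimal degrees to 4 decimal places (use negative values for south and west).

-52.8333, -176.5833

Field A=0, D=3: +0·20° lon, +3·10° lat → SW at lon -180°, lat -60°.
Square 1, 7: +1·2° lon, +7·1° lat → SW at lon -178°, lat -53°.
Subsquare q=16, d=3: +16·0.0833333° lon, +3·0.0416667° lat → SW at lon -176.667°, lat -52.875°.
Cell spans 0.0833333° lon × 0.0416667° lat. NE corner is SW corner plus one full cell.
latitude -52.8333, longitude -176.5833.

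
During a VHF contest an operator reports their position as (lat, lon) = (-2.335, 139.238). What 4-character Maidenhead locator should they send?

Offset from 180°W / 90°S: lon 319.24°, lat 87.67°.
Field (20°×10°, letters A–R): lon ⌊319.24/20⌋ = 15 → P; lat ⌊87.67/10⌋ = 8 → I.
Square (2°×1°, digits 0–9): lon ⌊19.24/2⌋ = 9; lat ⌊7.67/1⌋ = 7.

PI97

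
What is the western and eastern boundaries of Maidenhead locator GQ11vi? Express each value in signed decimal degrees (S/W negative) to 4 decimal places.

-56.2500, -56.1667

Field G=6, Q=16: +6·20° lon, +16·10° lat → SW at lon -60°, lat 70°.
Square 1, 1: +1·2° lon, +1·1° lat → SW at lon -58°, lat 71°.
Subsquare v=21, i=8: +21·0.0833333° lon, +8·0.0416667° lat → SW at lon -56.25°, lat 71.3333°.
Cell spans 0.0833333° lon × 0.0416667° lat.
west -56.2500, east -56.1667.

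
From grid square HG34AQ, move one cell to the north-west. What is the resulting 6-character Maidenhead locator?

Longitude subsquare a = 0; −1 → -1, wraps to 23 = x, carry into square.
Longitude square 3; −1 → 2.
Latitude subsquare q = 16; +1 → 17 = r.

HG24xr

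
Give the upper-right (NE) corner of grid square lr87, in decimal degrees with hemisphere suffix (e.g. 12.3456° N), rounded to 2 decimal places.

Field L=11, R=17: +11·20° lon, +17·10° lat → SW at lon 40°, lat 80°.
Square 8, 7: +8·2° lon, +7·1° lat → SW at lon 56°, lat 87°.
Cell spans 2° lon × 1° lat. NE corner is SW corner plus one full cell.
latitude 88.00° N, longitude 58.00° E.

88.00° N, 58.00° E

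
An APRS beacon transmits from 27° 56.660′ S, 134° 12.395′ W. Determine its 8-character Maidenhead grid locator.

Shift to the Maidenhead origin (180°W, 90°S): lon 45.79342, lat 62.05567.
Field (20°×10°, letters A–R): lon ⌊45.79342/20⌋ = 2 → C; lat ⌊62.05567/10⌋ = 6 → G.
Square (2°×1°, digits 0–9): lon ⌊5.79342/2⌋ = 2; lat ⌊2.05567/1⌋ = 2.
Subsquare (5′×2.5′, letters a–x): lon ⌊1.79342/0.0833333⌋ = 21 → v; lat ⌊0.05567/0.0416667⌋ = 1 → b.
Extended square (30″×15″, digits 0–9): lon ⌊0.04342/0.00833333⌋ = 5; lat ⌊0.01400/0.00416667⌋ = 3.

CG22vb53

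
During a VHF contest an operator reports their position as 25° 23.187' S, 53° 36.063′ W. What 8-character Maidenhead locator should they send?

Add 180° to longitude and 90° to latitude: 126.39895, 64.61355.
Field: lon ⌊126.39895/20⌋ = 6 → G; lat ⌊64.61355/10⌋ = 6 → G.
Square: lon ⌊6.39895/2⌋ = 3; lat ⌊4.61355/1⌋ = 4.
Subsquare: lon ⌊0.39895/0.0833333⌋ = 4 → e; lat ⌊0.61355/0.0416667⌋ = 14 → o.
Extended square: lon ⌊0.06562/0.00833333⌋ = 7; lat ⌊0.03022/0.00416667⌋ = 7.

GG34eo77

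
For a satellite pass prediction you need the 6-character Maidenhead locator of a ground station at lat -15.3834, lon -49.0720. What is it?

GH54lo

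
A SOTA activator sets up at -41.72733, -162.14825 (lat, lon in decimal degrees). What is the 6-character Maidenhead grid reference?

Shift to the Maidenhead origin (180°W, 90°S): lon 17.8518, lat 48.2727.
Field (20°×10°, letters A–R): 17.8518/20 → 0 → A, 48.2727/10 → 4 → E; chars AE.
Square (2°×1°, digits 0–9): 17.8518/2 → 8, 8.2727/1 → 8; chars 88.
Subsquare (5′×2.5′, letters a–x): 1.8518/0.0833333 → 22 → w, 0.2727/0.0416667 → 6 → g; chars wg.

AE88wg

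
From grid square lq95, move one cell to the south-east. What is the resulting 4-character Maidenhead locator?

MQ04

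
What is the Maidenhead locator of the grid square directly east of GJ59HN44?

GJ59hn54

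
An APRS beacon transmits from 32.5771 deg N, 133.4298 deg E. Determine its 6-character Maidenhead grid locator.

PM62rn

Add 180° to longitude and 90° to latitude: 313.4298, 122.5771.
Field: 313.4298/20 → 15 → P, 122.5771/10 → 12 → M; chars PM.
Square: 13.4298/2 → 6, 2.5771/1 → 2; chars 62.
Subsquare: 1.4298/0.0833333 → 17 → r, 0.5771/0.0416667 → 13 → n; chars rn.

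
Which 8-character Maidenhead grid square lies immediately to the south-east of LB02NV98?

LB02ov07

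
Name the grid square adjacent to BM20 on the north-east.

Longitude square 2; +1 → 3.
Latitude square 0; +1 → 1.

BM31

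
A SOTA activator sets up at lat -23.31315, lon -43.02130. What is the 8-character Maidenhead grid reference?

Shift to the Maidenhead origin (180°W, 90°S): lon 136.97870, lat 66.68685.
Field: 136.97870/20 → 6 → G, 66.68685/10 → 6 → G; chars GG.
Square: 16.97870/2 → 8, 6.68685/1 → 6; chars 86.
Subsquare: 0.97870/0.0833333 → 11 → l, 0.68685/0.0416667 → 16 → q; chars lq.
Extended square: 0.06203/0.00833333 → 7, 0.02018/0.00416667 → 4; chars 74.

GG86lq74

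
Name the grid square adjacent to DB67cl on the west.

Longitude subsquare c = 2; −1 → 1 = b.
The latitude characters are unchanged.

DB67bl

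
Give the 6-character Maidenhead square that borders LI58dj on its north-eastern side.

LI58ek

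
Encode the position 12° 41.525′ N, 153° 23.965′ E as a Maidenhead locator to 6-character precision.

QK62qq

Add 180° to longitude and 90° to latitude: 333.3994, 102.6921.
Field (20°×10°, letters A–R): lon ⌊333.3994/20⌋ = 16 → Q; lat ⌊102.6921/10⌋ = 10 → K.
Square (2°×1°, digits 0–9): lon ⌊13.3994/2⌋ = 6; lat ⌊2.6921/1⌋ = 2.
Subsquare (5′×2.5′, letters a–x): lon ⌊1.3994/0.0833333⌋ = 16 → q; lat ⌊0.6921/0.0416667⌋ = 16 → q.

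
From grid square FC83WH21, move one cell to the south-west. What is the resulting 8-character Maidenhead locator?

FC83wh10

Longitude extended square 2; −1 → 1.
Latitude extended square 1; −1 → 0.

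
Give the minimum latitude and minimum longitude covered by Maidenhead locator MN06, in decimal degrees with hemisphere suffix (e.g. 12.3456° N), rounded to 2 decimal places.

Field M=12, N=13: +12·20° lon, +13·10° lat → SW at lon 60°, lat 40°.
Square 0, 6: +0·2° lon, +6·1° lat → SW at lon 60°, lat 46°.
latitude 46.00° N, longitude 60.00° E.

46.00° N, 60.00° E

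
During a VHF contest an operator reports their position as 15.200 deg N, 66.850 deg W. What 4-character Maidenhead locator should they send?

Add 180° to longitude and 90° to latitude: 113.15, 105.20.
Field: lon ⌊113.15/20⌋ = 5 → F; lat ⌊105.20/10⌋ = 10 → K.
Square: lon ⌊13.15/2⌋ = 6; lat ⌊5.20/1⌋ = 5.

FK65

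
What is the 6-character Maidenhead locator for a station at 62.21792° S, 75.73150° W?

FC27ds

Offset from 180°W / 90°S: lon 104.2685°, lat 27.7821°.
Field: lon ⌊104.2685/20⌋ = 5 → F; lat ⌊27.7821/10⌋ = 2 → C.
Square: lon ⌊4.2685/2⌋ = 2; lat ⌊7.7821/1⌋ = 7.
Subsquare: lon ⌊0.2685/0.0833333⌋ = 3 → d; lat ⌊0.7821/0.0416667⌋ = 18 → s.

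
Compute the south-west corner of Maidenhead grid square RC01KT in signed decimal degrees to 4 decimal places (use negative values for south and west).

Field R=17, C=2: +17·20° lon, +2·10° lat → SW at lon 160°, lat -70°.
Square 0, 1: +0·2° lon, +1·1° lat → SW at lon 160°, lat -69°.
Subsquare k=10, t=19: +10·0.0833333° lon, +19·0.0416667° lat → SW at lon 160.833°, lat -68.2083°.
latitude -68.2083, longitude 160.8333.

-68.2083, 160.8333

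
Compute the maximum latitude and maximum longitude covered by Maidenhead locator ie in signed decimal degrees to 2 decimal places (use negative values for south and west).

-40.00, 0.00

Field I=8, E=4: +8·20° lon, +4·10° lat → SW at lon -20°, lat -50°.
Cell spans 20° lon × 10° lat. NE corner is SW corner plus one full cell.
latitude -40.00, longitude 0.00.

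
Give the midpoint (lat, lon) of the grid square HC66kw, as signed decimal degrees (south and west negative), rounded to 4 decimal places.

Field H=7, C=2: +7·20° lon, +2·10° lat → SW at lon -40°, lat -70°.
Square 6, 6: +6·2° lon, +6·1° lat → SW at lon -28°, lat -64°.
Subsquare k=10, w=22: +10·0.0833333° lon, +22·0.0416667° lat → SW at lon -27.1667°, lat -63.0833°.
Cell spans 0.0833333° lon × 0.0416667° lat. Centre is SW corner plus half of each.
latitude -63.0625, longitude -27.1250.

-63.0625, -27.1250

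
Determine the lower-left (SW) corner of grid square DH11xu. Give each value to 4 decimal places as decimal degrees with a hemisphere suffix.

18.1667° S, 116.0833° W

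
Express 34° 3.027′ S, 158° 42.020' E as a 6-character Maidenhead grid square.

Shift to the Maidenhead origin (180°W, 90°S): lon 338.7003, lat 55.9496.
Field: 338.7003/20 → 16 → Q, 55.9496/10 → 5 → F; chars QF.
Square: 18.7003/2 → 9, 5.9496/1 → 5; chars 95.
Subsquare: 0.7003/0.0833333 → 8 → i, 0.9496/0.0416667 → 22 → w; chars iw.

QF95iw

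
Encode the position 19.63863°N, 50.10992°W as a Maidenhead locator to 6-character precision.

Add 180° to longitude and 90° to latitude: 129.8901, 109.6386.
Field: 129.8901/20 → 6 → G, 109.6386/10 → 10 → K; chars GK.
Square: 9.8901/2 → 4, 9.6386/1 → 9; chars 49.
Subsquare: 1.8901/0.0833333 → 22 → w, 0.6386/0.0416667 → 15 → p; chars wp.

GK49wp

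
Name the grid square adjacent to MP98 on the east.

Longitude square 9; +1 → 10, wraps to 0, carry into field.
Longitude field M = 12; +1 → 13 = N.
The latitude characters are unchanged.

NP08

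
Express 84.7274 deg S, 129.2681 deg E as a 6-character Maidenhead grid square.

PA45pg

Add 180° to longitude and 90° to latitude: 309.2681, 5.2726.
Field (20°×10°, letters A–R): 309.2681/20 → 15 → P, 5.2726/10 → 0 → A; chars PA.
Square (2°×1°, digits 0–9): 9.2681/2 → 4, 5.2726/1 → 5; chars 45.
Subsquare (5′×2.5′, letters a–x): 1.2681/0.0833333 → 15 → p, 0.2726/0.0416667 → 6 → g; chars pg.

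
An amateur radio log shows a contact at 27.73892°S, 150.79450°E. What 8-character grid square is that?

QG52jg52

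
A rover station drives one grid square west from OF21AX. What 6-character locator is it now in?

Longitude subsquare a = 0; −1 → -1, wraps to 23 = x, carry into square.
Longitude square 2; −1 → 1.
The latitude characters are unchanged.

OF11xx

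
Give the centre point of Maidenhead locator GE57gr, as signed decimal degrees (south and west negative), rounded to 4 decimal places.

-42.2708, -49.4583

Field G=6, E=4: +6·20° lon, +4·10° lat → SW at lon -60°, lat -50°.
Square 5, 7: +5·2° lon, +7·1° lat → SW at lon -50°, lat -43°.
Subsquare g=6, r=17: +6·0.0833333° lon, +17·0.0416667° lat → SW at lon -49.5°, lat -42.2917°.
Cell spans 0.0833333° lon × 0.0416667° lat. Centre is SW corner plus half of each.
latitude -42.2708, longitude -49.4583.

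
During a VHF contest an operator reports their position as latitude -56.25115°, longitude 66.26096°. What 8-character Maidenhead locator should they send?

MD33dr19

Add 180° to longitude and 90° to latitude: 246.26096, 33.74885.
Field: lon ⌊246.26096/20⌋ = 12 → M; lat ⌊33.74885/10⌋ = 3 → D.
Square: lon ⌊6.26096/2⌋ = 3; lat ⌊3.74885/1⌋ = 3.
Subsquare: lon ⌊0.26096/0.0833333⌋ = 3 → d; lat ⌊0.74885/0.0416667⌋ = 17 → r.
Extended square: lon ⌊0.01096/0.00833333⌋ = 1; lat ⌊0.04052/0.00416667⌋ = 9.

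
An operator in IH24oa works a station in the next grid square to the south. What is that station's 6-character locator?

IH23ox

Latitude subsquare a = 0; −1 → -1, wraps to 23 = x, carry into square.
Latitude square 4; −1 → 3.
The longitude characters are unchanged.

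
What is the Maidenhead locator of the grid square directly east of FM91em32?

FM91em42

Longitude extended square 3; +1 → 4.
The latitude characters are unchanged.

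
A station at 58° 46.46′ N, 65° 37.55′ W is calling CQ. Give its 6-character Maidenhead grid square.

FO78es

Add 180° to longitude and 90° to latitude: 114.3742, 148.7743.
Field: 114.3742/20 → 5 → F, 148.7743/10 → 14 → O; chars FO.
Square: 14.3742/2 → 7, 8.7743/1 → 8; chars 78.
Subsquare: 0.3742/0.0833333 → 4 → e, 0.7743/0.0416667 → 18 → s; chars es.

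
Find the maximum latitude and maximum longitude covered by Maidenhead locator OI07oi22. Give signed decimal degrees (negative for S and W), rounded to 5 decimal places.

Field O=14, I=8: +14·20° lon, +8·10° lat → SW at lon 100°, lat -10°.
Square 0, 7: +0·2° lon, +7·1° lat → SW at lon 100°, lat -3°.
Subsquare o=14, i=8: +14·0.0833333° lon, +8·0.0416667° lat → SW at lon 101.167°, lat -2.66667°.
Extended square 2, 2: +2·0.00833333° lon, +2·0.00416667° lat → SW at lon 101.183°, lat -2.65833°.
Cell spans 0.00833333° lon × 0.00416667° lat. NE corner is SW corner plus one full cell.
latitude -2.65417, longitude 101.19167.

-2.65417, 101.19167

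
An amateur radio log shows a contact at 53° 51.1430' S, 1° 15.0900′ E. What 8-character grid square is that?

JD06pd05

Offset from 180°W / 90°S: lon 181.25150°, lat 36.14762°.
Field: 181.25150/20 → 9 → J, 36.14762/10 → 3 → D; chars JD.
Square: 1.25150/2 → 0, 6.14762/1 → 6; chars 06.
Subsquare: 1.25150/0.0833333 → 15 → p, 0.14762/0.0416667 → 3 → d; chars pd.
Extended square: 0.00150/0.00833333 → 0, 0.02262/0.00416667 → 5; chars 05.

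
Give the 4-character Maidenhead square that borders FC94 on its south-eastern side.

Longitude square 9; +1 → 10, wraps to 0, carry into field.
Longitude field F = 5; +1 → 6 = G.
Latitude square 4; −1 → 3.

GC03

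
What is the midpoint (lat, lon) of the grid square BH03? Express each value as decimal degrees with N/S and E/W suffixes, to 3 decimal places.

Field B=1, H=7: +1·20° lon, +7·10° lat → SW at lon -160°, lat -20°.
Square 0, 3: +0·2° lon, +3·1° lat → SW at lon -160°, lat -17°.
Cell spans 2° lon × 1° lat. Centre is SW corner plus half of each.
latitude 16.500° S, longitude 159.000° W.

16.500° S, 159.000° W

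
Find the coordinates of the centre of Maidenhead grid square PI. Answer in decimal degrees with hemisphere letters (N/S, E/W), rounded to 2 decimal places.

5.00° S, 130.00° E

Field P=15, I=8: +15·20° lon, +8·10° lat → SW at lon 120°, lat -10°.
Cell spans 20° lon × 10° lat. Centre is SW corner plus half of each.
latitude 5.00° S, longitude 130.00° E.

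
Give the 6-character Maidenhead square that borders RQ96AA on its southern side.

RQ95ax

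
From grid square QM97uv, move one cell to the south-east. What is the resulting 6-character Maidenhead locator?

QM97vu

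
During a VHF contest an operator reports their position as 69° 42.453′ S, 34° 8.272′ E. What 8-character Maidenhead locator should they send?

Add 180° to longitude and 90° to latitude: 214.13787, 20.29245.
Field: lon ⌊214.13787/20⌋ = 10 → K; lat ⌊20.29245/10⌋ = 2 → C.
Square: lon ⌊14.13787/2⌋ = 7; lat ⌊0.29245/1⌋ = 0.
Subsquare: lon ⌊0.13787/0.0833333⌋ = 1 → b; lat ⌊0.29245/0.0416667⌋ = 7 → h.
Extended square: lon ⌊0.05453/0.00833333⌋ = 6; lat ⌊0.00078/0.00416667⌋ = 0.

KC70bh60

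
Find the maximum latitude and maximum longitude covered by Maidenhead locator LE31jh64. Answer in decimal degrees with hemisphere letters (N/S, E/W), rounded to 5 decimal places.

Field L=11, E=4: +11·20° lon, +4·10° lat → SW at lon 40°, lat -50°.
Square 3, 1: +3·2° lon, +1·1° lat → SW at lon 46°, lat -49°.
Subsquare j=9, h=7: +9·0.0833333° lon, +7·0.0416667° lat → SW at lon 46.75°, lat -48.7083°.
Extended square 6, 4: +6·0.00833333° lon, +4·0.00416667° lat → SW at lon 46.8°, lat -48.6917°.
Cell spans 0.00833333° lon × 0.00416667° lat. NE corner is SW corner plus one full cell.
latitude 48.68750° S, longitude 46.80833° E.

48.68750° S, 46.80833° E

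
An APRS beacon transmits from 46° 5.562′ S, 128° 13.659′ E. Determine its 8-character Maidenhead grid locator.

PE43cv77

Shift to the Maidenhead origin (180°W, 90°S): lon 308.22765, lat 43.90730.
Field (20°×10°, letters A–R): lon ⌊308.22765/20⌋ = 15 → P; lat ⌊43.90730/10⌋ = 4 → E.
Square (2°×1°, digits 0–9): lon ⌊8.22765/2⌋ = 4; lat ⌊3.90730/1⌋ = 3.
Subsquare (5′×2.5′, letters a–x): lon ⌊0.22765/0.0833333⌋ = 2 → c; lat ⌊0.90730/0.0416667⌋ = 21 → v.
Extended square (30″×15″, digits 0–9): lon ⌊0.06098/0.00833333⌋ = 7; lat ⌊0.03230/0.00416667⌋ = 7.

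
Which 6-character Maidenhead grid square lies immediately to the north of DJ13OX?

DJ14oa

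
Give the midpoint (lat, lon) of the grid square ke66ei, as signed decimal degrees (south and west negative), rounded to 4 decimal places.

-43.6458, 32.3750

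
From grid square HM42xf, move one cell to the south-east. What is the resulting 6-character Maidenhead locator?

Longitude subsquare x = 23; +1 → 24, wraps to 0 = a, carry into square.
Longitude square 4; +1 → 5.
Latitude subsquare f = 5; −1 → 4 = e.

HM52ae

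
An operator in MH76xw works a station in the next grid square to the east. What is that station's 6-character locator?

MH86aw

Longitude subsquare x = 23; +1 → 24, wraps to 0 = a, carry into square.
Longitude square 7; +1 → 8.
The latitude characters are unchanged.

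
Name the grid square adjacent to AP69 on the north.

AQ60

Latitude square 9; +1 → 10, wraps to 0, carry into field.
Latitude field P = 15; +1 → 16 = Q.
The longitude characters are unchanged.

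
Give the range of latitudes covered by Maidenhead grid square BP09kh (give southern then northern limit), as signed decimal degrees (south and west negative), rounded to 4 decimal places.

69.2917, 69.3333

Field B=1, P=15: +1·20° lon, +15·10° lat → SW at lon -160°, lat 60°.
Square 0, 9: +0·2° lon, +9·1° lat → SW at lon -160°, lat 69°.
Subsquare k=10, h=7: +10·0.0833333° lon, +7·0.0416667° lat → SW at lon -159.167°, lat 69.2917°.
Cell spans 0.0833333° lon × 0.0416667° lat.
south 69.2917, north 69.3333.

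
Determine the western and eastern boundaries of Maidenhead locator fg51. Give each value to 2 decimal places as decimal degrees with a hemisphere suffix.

70.00° W, 68.00° W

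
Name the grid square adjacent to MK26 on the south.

MK25

Latitude square 6; −1 → 5.
The longitude characters are unchanged.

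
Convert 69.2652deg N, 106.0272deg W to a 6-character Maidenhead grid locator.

Shift to the Maidenhead origin (180°W, 90°S): lon 73.9728, lat 159.2652.
Field: lon ⌊73.9728/20⌋ = 3 → D; lat ⌊159.2652/10⌋ = 15 → P.
Square: lon ⌊13.9728/2⌋ = 6; lat ⌊9.2652/1⌋ = 9.
Subsquare: lon ⌊1.9728/0.0833333⌋ = 23 → x; lat ⌊0.2652/0.0416667⌋ = 6 → g.

DP69xg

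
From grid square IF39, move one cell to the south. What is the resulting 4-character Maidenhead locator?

Latitude square 9; −1 → 8.
The longitude characters are unchanged.

IF38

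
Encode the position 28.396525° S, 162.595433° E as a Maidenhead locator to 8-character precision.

Shift to the Maidenhead origin (180°W, 90°S): lon 342.59543, lat 61.60348.
Field: lon ⌊342.59543/20⌋ = 17 → R; lat ⌊61.60348/10⌋ = 6 → G.
Square: lon ⌊2.59543/2⌋ = 1; lat ⌊1.60348/1⌋ = 1.
Subsquare: lon ⌊0.59543/0.0833333⌋ = 7 → h; lat ⌊0.60348/0.0416667⌋ = 14 → o.
Extended square: lon ⌊0.01210/0.00833333⌋ = 1; lat ⌊0.02014/0.00416667⌋ = 4.

RG11ho14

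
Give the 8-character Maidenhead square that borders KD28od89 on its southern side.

KD28od88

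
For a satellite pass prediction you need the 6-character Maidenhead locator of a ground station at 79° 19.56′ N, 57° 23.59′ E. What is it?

Shift to the Maidenhead origin (180°W, 90°S): lon 237.3932, lat 169.3260.
Field: 237.3932/20 → 11 → L, 169.3260/10 → 16 → Q; chars LQ.
Square: 17.3932/2 → 8, 9.3260/1 → 9; chars 89.
Subsquare: 1.3932/0.0833333 → 16 → q, 0.3260/0.0416667 → 7 → h; chars qh.

LQ89qh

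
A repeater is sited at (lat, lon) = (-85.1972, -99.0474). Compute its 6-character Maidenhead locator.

EA04lt

Add 180° to longitude and 90° to latitude: 80.9526, 4.8028.
Field: 80.9526/20 → 4 → E, 4.8028/10 → 0 → A; chars EA.
Square: 0.9526/2 → 0, 4.8028/1 → 4; chars 04.
Subsquare: 0.9526/0.0833333 → 11 → l, 0.8028/0.0416667 → 19 → t; chars lt.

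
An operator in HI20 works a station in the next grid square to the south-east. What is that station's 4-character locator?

HH39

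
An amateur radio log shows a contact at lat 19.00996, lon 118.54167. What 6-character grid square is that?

OK99ga

Offset from 180°W / 90°S: lon 298.5417°, lat 109.0100°.
Field: lon ⌊298.5417/20⌋ = 14 → O; lat ⌊109.0100/10⌋ = 10 → K.
Square: lon ⌊18.5417/2⌋ = 9; lat ⌊9.0100/1⌋ = 9.
Subsquare: lon ⌊0.5417/0.0833333⌋ = 6 → g; lat ⌊0.0100/0.0416667⌋ = 0 → a.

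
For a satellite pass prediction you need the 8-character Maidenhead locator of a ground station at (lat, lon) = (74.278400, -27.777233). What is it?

Offset from 180°W / 90°S: lon 152.22277°, lat 164.27840°.
Field (20°×10°, letters A–R): 152.22277/20 → 7 → H, 164.27840/10 → 16 → Q; chars HQ.
Square (2°×1°, digits 0–9): 12.22277/2 → 6, 4.27840/1 → 4; chars 64.
Subsquare (5′×2.5′, letters a–x): 0.22277/0.0833333 → 2 → c, 0.27840/0.0416667 → 6 → g; chars cg.
Extended square (30″×15″, digits 0–9): 0.05610/0.00833333 → 6, 0.02840/0.00416667 → 6; chars 66.

HQ64cg66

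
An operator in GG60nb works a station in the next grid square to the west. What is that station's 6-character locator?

GG60mb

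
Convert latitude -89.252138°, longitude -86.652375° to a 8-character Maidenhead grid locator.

Shift to the Maidenhead origin (180°W, 90°S): lon 93.34762, lat 0.74786.
Field: lon ⌊93.34762/20⌋ = 4 → E; lat ⌊0.74786/10⌋ = 0 → A.
Square: lon ⌊13.34762/2⌋ = 6; lat ⌊0.74786/1⌋ = 0.
Subsquare: lon ⌊1.34762/0.0833333⌋ = 16 → q; lat ⌊0.74786/0.0416667⌋ = 17 → r.
Extended square: lon ⌊0.01429/0.00833333⌋ = 1; lat ⌊0.03953/0.00416667⌋ = 9.

EA60qr19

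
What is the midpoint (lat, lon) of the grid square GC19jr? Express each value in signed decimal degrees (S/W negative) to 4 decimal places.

-60.2708, -57.2083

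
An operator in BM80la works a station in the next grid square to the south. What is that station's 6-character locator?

Latitude subsquare a = 0; −1 → -1, wraps to 23 = x, carry into square.
Latitude square 0; −1 → -1, wraps to 9, carry into field.
Latitude field M = 12; −1 → 11 = L.
The longitude characters are unchanged.

BL89lx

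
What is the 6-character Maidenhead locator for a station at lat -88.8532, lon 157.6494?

QA81td

Shift to the Maidenhead origin (180°W, 90°S): lon 337.6494, lat 1.1468.
Field: lon ⌊337.6494/20⌋ = 16 → Q; lat ⌊1.1468/10⌋ = 0 → A.
Square: lon ⌊17.6494/2⌋ = 8; lat ⌊1.1468/1⌋ = 1.
Subsquare: lon ⌊1.6494/0.0833333⌋ = 19 → t; lat ⌊0.1468/0.0416667⌋ = 3 → d.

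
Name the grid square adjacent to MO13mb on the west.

MO13lb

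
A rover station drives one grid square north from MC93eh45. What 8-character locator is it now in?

Latitude extended square 5; +1 → 6.
The longitude characters are unchanged.

MC93eh46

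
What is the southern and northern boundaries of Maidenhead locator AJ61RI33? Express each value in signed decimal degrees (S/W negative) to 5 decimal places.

1.34583, 1.35000

Field A=0, J=9: +0·20° lon, +9·10° lat → SW at lon -180°, lat 0°.
Square 6, 1: +6·2° lon, +1·1° lat → SW at lon -168°, lat 1°.
Subsquare r=17, i=8: +17·0.0833333° lon, +8·0.0416667° lat → SW at lon -166.583°, lat 1.33333°.
Extended square 3, 3: +3·0.00833333° lon, +3·0.00416667° lat → SW at lon -166.558°, lat 1.34583°.
Cell spans 0.00833333° lon × 0.00416667° lat.
south 1.34583, north 1.35000.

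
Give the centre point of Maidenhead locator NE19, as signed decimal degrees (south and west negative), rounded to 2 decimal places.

Field N=13, E=4: +13·20° lon, +4·10° lat → SW at lon 80°, lat -50°.
Square 1, 9: +1·2° lon, +9·1° lat → SW at lon 82°, lat -41°.
Cell spans 2° lon × 1° lat. Centre is SW corner plus half of each.
latitude -40.50, longitude 83.00.

-40.50, 83.00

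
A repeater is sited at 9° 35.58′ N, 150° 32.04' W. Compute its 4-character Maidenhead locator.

Offset from 180°W / 90°S: lon 29.47°, lat 99.59°.
Field: lon ⌊29.47/20⌋ = 1 → B; lat ⌊99.59/10⌋ = 9 → J.
Square: lon ⌊9.47/2⌋ = 4; lat ⌊9.59/1⌋ = 9.

BJ49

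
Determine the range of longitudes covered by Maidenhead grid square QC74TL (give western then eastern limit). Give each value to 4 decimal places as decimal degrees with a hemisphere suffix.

Field Q=16, C=2: +16·20° lon, +2·10° lat → SW at lon 140°, lat -70°.
Square 7, 4: +7·2° lon, +4·1° lat → SW at lon 154°, lat -66°.
Subsquare t=19, l=11: +19·0.0833333° lon, +11·0.0416667° lat → SW at lon 155.583°, lat -65.5417°.
Cell spans 0.0833333° lon × 0.0416667° lat.
west 155.5833° E, east 155.6667° E.

155.5833° E, 155.6667° E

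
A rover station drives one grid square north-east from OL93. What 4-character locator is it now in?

Longitude square 9; +1 → 10, wraps to 0, carry into field.
Longitude field O = 14; +1 → 15 = P.
Latitude square 3; +1 → 4.

PL04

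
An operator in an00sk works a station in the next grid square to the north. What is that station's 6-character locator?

AN00sl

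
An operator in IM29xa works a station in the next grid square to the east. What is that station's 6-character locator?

IM39aa

Longitude subsquare x = 23; +1 → 24, wraps to 0 = a, carry into square.
Longitude square 2; +1 → 3.
The latitude characters are unchanged.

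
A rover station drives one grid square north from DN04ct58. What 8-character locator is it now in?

Latitude extended square 8; +1 → 9.
The longitude characters are unchanged.

DN04ct59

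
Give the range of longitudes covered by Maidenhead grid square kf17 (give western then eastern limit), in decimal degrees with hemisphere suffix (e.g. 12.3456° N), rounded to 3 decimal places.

Field K=10, F=5: +10·20° lon, +5·10° lat → SW at lon 20°, lat -40°.
Square 1, 7: +1·2° lon, +7·1° lat → SW at lon 22°, lat -33°.
Cell spans 2° lon × 1° lat.
west 22.000° E, east 24.000° E.

22.000° E, 24.000° E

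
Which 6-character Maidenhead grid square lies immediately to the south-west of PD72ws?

PD72vr

Longitude subsquare w = 22; −1 → 21 = v.
Latitude subsquare s = 18; −1 → 17 = r.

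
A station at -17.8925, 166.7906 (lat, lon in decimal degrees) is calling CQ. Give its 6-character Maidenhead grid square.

RH32jc

Add 180° to longitude and 90° to latitude: 346.7906, 72.1075.
Field: lon ⌊346.7906/20⌋ = 17 → R; lat ⌊72.1075/10⌋ = 7 → H.
Square: lon ⌊6.7906/2⌋ = 3; lat ⌊2.1075/1⌋ = 2.
Subsquare: lon ⌊0.7906/0.0833333⌋ = 9 → j; lat ⌊0.1075/0.0416667⌋ = 2 → c.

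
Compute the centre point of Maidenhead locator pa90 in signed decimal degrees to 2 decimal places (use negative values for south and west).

-89.50, 139.00

Field P=15, A=0: +15·20° lon, +0·10° lat → SW at lon 120°, lat -90°.
Square 9, 0: +9·2° lon, +0·1° lat → SW at lon 138°, lat -90°.
Cell spans 2° lon × 1° lat. Centre is SW corner plus half of each.
latitude -89.50, longitude 139.00.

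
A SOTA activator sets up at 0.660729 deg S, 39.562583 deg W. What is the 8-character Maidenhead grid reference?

HI09fi21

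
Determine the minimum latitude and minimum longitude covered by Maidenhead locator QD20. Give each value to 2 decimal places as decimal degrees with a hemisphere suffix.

Field Q=16, D=3: +16·20° lon, +3·10° lat → SW at lon 140°, lat -60°.
Square 2, 0: +2·2° lon, +0·1° lat → SW at lon 144°, lat -60°.
latitude 60.00° S, longitude 144.00° E.

60.00° S, 144.00° E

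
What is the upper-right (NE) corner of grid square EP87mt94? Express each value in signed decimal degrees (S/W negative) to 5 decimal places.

67.81250, -82.91667

Field E=4, P=15: +4·20° lon, +15·10° lat → SW at lon -100°, lat 60°.
Square 8, 7: +8·2° lon, +7·1° lat → SW at lon -84°, lat 67°.
Subsquare m=12, t=19: +12·0.0833333° lon, +19·0.0416667° lat → SW at lon -83°, lat 67.7917°.
Extended square 9, 4: +9·0.00833333° lon, +4·0.00416667° lat → SW at lon -82.925°, lat 67.8083°.
Cell spans 0.00833333° lon × 0.00416667° lat. NE corner is SW corner plus one full cell.
latitude 67.81250, longitude -82.91667.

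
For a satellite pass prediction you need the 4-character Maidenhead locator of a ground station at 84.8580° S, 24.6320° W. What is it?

HA75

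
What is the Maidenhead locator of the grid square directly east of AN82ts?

AN82us

Longitude subsquare t = 19; +1 → 20 = u.
The latitude characters are unchanged.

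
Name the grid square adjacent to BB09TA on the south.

BB08tx

Latitude subsquare a = 0; −1 → -1, wraps to 23 = x, carry into square.
Latitude square 9; −1 → 8.
The longitude characters are unchanged.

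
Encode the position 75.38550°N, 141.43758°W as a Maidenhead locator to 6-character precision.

Add 180° to longitude and 90° to latitude: 38.5624, 165.3855.
Field (20°×10°, letters A–R): 38.5624/20 → 1 → B, 165.3855/10 → 16 → Q; chars BQ.
Square (2°×1°, digits 0–9): 18.5624/2 → 9, 5.3855/1 → 5; chars 95.
Subsquare (5′×2.5′, letters a–x): 0.5624/0.0833333 → 6 → g, 0.3855/0.0416667 → 9 → j; chars gj.

BQ95gj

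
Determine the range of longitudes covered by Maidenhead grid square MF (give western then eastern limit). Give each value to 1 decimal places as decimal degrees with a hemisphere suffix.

Field M=12, F=5: +12·20° lon, +5·10° lat → SW at lon 60°, lat -40°.
Cell spans 20° lon × 10° lat.
west 60.0° E, east 80.0° E.

60.0° E, 80.0° E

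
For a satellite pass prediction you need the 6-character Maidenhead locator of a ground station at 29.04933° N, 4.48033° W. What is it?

IL79sb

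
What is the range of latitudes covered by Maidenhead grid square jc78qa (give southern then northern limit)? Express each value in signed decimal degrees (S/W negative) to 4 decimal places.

Field J=9, C=2: +9·20° lon, +2·10° lat → SW at lon 0°, lat -70°.
Square 7, 8: +7·2° lon, +8·1° lat → SW at lon 14°, lat -62°.
Subsquare q=16, a=0: +16·0.0833333° lon, +0·0.0416667° lat → SW at lon 15.3333°, lat -62°.
Cell spans 0.0833333° lon × 0.0416667° lat.
south -62.0000, north -61.9583.

-62.0000, -61.9583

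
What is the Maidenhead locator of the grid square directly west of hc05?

Longitude square 0; −1 → -1, wraps to 9, carry into field.
Longitude field H = 7; −1 → 6 = G.
The latitude characters are unchanged.

GC95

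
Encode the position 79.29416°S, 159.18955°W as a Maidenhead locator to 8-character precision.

BB00jq79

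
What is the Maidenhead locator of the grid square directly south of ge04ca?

GE03cx

Latitude subsquare a = 0; −1 → -1, wraps to 23 = x, carry into square.
Latitude square 4; −1 → 3.
The longitude characters are unchanged.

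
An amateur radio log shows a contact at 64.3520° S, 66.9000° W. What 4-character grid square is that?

FC65

Offset from 180°W / 90°S: lon 113.10°, lat 25.65°.
Field: 113.10/20 → 5 → F, 25.65/10 → 2 → C; chars FC.
Square: 13.10/2 → 6, 5.65/1 → 5; chars 65.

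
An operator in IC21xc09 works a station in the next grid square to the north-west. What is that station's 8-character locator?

Longitude extended square 0; −1 → -1, wraps to 9, carry into subsquare.
Longitude subsquare x = 23; −1 → 22 = w.
Latitude extended square 9; +1 → 10, wraps to 0, carry into subsquare.
Latitude subsquare c = 2; +1 → 3 = d.

IC21wd90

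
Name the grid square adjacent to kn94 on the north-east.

LN05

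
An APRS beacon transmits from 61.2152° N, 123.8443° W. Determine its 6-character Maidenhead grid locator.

CP81bf

Offset from 180°W / 90°S: lon 56.1557°, lat 151.2152°.
Field (20°×10°, letters A–R): 56.1557/20 → 2 → C, 151.2152/10 → 15 → P; chars CP.
Square (2°×1°, digits 0–9): 16.1557/2 → 8, 1.2152/1 → 1; chars 81.
Subsquare (5′×2.5′, letters a–x): 0.1557/0.0833333 → 1 → b, 0.2152/0.0416667 → 5 → f; chars bf.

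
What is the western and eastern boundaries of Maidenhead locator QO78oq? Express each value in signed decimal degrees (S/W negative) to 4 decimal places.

155.1667, 155.2500

Field Q=16, O=14: +16·20° lon, +14·10° lat → SW at lon 140°, lat 50°.
Square 7, 8: +7·2° lon, +8·1° lat → SW at lon 154°, lat 58°.
Subsquare o=14, q=16: +14·0.0833333° lon, +16·0.0416667° lat → SW at lon 155.167°, lat 58.6667°.
Cell spans 0.0833333° lon × 0.0416667° lat.
west 155.1667, east 155.2500.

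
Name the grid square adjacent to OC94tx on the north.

OC95ta

Latitude subsquare x = 23; +1 → 24, wraps to 0 = a, carry into square.
Latitude square 4; +1 → 5.
The longitude characters are unchanged.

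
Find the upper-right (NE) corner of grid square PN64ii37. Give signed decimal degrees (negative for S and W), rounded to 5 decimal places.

44.36667, 132.70000

Field P=15, N=13: +15·20° lon, +13·10° lat → SW at lon 120°, lat 40°.
Square 6, 4: +6·2° lon, +4·1° lat → SW at lon 132°, lat 44°.
Subsquare i=8, i=8: +8·0.0833333° lon, +8·0.0416667° lat → SW at lon 132.667°, lat 44.3333°.
Extended square 3, 7: +3·0.00833333° lon, +7·0.00416667° lat → SW at lon 132.692°, lat 44.3625°.
Cell spans 0.00833333° lon × 0.00416667° lat. NE corner is SW corner plus one full cell.
latitude 44.36667, longitude 132.70000.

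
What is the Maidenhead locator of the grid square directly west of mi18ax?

Longitude subsquare a = 0; −1 → -1, wraps to 23 = x, carry into square.
Longitude square 1; −1 → 0.
The latitude characters are unchanged.

MI08xx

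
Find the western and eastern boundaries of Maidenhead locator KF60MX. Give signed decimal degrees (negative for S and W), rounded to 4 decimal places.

Field K=10, F=5: +10·20° lon, +5·10° lat → SW at lon 20°, lat -40°.
Square 6, 0: +6·2° lon, +0·1° lat → SW at lon 32°, lat -40°.
Subsquare m=12, x=23: +12·0.0833333° lon, +23·0.0416667° lat → SW at lon 33°, lat -39.0417°.
Cell spans 0.0833333° lon × 0.0416667° lat.
west 33.0000, east 33.0833.

33.0000, 33.0833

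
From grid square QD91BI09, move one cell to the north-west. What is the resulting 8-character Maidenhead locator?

QD91aj90

Longitude extended square 0; −1 → -1, wraps to 9, carry into subsquare.
Longitude subsquare b = 1; −1 → 0 = a.
Latitude extended square 9; +1 → 10, wraps to 0, carry into subsquare.
Latitude subsquare i = 8; +1 → 9 = j.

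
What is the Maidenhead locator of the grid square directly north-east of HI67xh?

Longitude subsquare x = 23; +1 → 24, wraps to 0 = a, carry into square.
Longitude square 6; +1 → 7.
Latitude subsquare h = 7; +1 → 8 = i.

HI77ai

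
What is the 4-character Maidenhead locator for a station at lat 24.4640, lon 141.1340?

Shift to the Maidenhead origin (180°W, 90°S): lon 321.13, lat 114.46.
Field: 321.13/20 → 16 → Q, 114.46/10 → 11 → L; chars QL.
Square: 1.13/2 → 0, 4.46/1 → 4; chars 04.

QL04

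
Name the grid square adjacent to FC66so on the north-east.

FC66tp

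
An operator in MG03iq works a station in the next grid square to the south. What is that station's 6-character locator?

MG03ip

Latitude subsquare q = 16; −1 → 15 = p.
The longitude characters are unchanged.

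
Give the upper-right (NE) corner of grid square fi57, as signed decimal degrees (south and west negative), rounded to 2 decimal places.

-2.00, -68.00

Field F=5, I=8: +5·20° lon, +8·10° lat → SW at lon -80°, lat -10°.
Square 5, 7: +5·2° lon, +7·1° lat → SW at lon -70°, lat -3°.
Cell spans 2° lon × 1° lat. NE corner is SW corner plus one full cell.
latitude -2.00, longitude -68.00.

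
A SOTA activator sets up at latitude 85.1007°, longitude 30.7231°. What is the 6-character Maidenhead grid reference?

Add 180° to longitude and 90° to latitude: 210.7231, 175.1007.
Field (20°×10°, letters A–R): 210.7231/20 → 10 → K, 175.1007/10 → 17 → R; chars KR.
Square (2°×1°, digits 0–9): 10.7231/2 → 5, 5.1007/1 → 5; chars 55.
Subsquare (5′×2.5′, letters a–x): 0.7231/0.0833333 → 8 → i, 0.1007/0.0416667 → 2 → c; chars ic.

KR55ic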